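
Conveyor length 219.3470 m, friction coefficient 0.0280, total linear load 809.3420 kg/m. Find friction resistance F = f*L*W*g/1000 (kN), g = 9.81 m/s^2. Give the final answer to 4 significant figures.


F = 0.0280 * 219.3470 * 809.3420 * 9.81 / 1000
F = 48.76 kN


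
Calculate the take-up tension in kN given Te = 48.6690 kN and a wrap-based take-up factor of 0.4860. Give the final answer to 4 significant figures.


T_tu = 48.6690 * 0.4860
T_tu = 23.65 kN


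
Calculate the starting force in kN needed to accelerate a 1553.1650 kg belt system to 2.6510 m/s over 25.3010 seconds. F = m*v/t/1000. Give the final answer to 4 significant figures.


F = 1553.1650 * 2.6510 / 25.3010 / 1000
F = 0.1627 kN


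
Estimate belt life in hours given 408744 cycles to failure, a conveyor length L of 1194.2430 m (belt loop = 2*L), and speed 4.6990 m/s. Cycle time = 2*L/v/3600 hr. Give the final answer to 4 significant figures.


cycle_time = 2 * 1194.2430 / 4.6990 / 3600 = 0.141194 hr
life = 408744 * 0.141194 = 57710 hours


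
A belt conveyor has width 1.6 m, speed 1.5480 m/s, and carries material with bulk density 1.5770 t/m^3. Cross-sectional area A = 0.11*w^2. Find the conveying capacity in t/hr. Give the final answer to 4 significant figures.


A = 0.11 * 1.6^2 = 0.2816 m^2
C = 0.2816 * 1.5480 * 1.5770 * 3600
C = 2475 t/hr


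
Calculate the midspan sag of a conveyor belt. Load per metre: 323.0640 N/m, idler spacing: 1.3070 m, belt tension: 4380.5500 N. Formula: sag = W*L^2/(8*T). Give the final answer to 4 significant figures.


sag = 323.0640 * 1.3070^2 / (8 * 4380.5500)
sag = 0.01575 m


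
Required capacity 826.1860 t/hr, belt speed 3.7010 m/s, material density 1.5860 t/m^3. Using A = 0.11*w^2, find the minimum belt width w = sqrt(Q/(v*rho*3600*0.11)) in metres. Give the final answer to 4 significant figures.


A_req = 826.1860 / (3.7010 * 1.5860 * 3600) = 0.0390979 m^2
w = sqrt(0.0390979 / 0.11)
w = 0.5962 m


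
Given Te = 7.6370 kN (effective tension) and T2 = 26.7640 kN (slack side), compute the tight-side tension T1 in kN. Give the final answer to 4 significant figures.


T1 = Te + T2 = 7.6370 + 26.7640
T1 = 34.40 kN


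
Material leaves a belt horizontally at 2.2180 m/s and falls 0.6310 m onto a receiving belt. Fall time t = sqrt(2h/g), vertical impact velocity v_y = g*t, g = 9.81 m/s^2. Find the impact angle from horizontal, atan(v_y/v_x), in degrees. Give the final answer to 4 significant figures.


t = sqrt(2*0.6310/9.81) = 0.35867 s
v_y = 9.81 * 0.35867 = 3.51855 m/s
angle = atan(3.51855 / 2.2180) = 57.77 deg


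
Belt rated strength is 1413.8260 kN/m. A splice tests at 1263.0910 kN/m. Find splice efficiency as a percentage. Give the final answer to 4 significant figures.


Eff = 1263.0910 / 1413.8260 * 100
Eff = 89.34 %


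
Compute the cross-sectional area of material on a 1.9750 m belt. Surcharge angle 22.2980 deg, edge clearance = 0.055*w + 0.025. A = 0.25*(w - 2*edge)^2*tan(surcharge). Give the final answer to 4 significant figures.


edge = 0.055*1.9750 + 0.025 = 0.133625 m
ew = 1.9750 - 2*0.133625 = 1.70775 m
A = 0.25 * 1.70775^2 * tan(22.2980 deg)
A = 0.2990 m^2


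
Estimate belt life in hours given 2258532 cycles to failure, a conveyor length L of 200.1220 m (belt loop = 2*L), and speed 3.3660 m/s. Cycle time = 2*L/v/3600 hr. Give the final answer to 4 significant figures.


cycle_time = 2 * 200.1220 / 3.3660 / 3600 = 0.03303 hr
life = 2258532 * 0.03303 = 74600 hours


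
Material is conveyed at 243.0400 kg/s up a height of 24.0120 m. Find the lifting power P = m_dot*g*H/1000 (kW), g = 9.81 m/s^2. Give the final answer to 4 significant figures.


P = 243.0400 * 9.81 * 24.0120 / 1000
P = 57.25 kW


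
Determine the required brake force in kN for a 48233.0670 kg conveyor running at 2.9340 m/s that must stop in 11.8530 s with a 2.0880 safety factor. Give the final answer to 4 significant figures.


F = 48233.0670 * 2.9340 / 11.8530 * 2.0880 / 1000
F = 24.93 kN


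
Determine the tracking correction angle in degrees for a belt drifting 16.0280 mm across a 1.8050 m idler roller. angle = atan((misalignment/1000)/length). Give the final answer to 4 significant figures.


misalign_m = 16.0280 / 1000 = 0.016028 m
angle = atan(0.016028 / 1.8050)
angle = 0.5088 deg


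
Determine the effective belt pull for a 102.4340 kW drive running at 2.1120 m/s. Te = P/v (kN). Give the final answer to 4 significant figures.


Te = P / v = 102.4340 / 2.1120
Te = 48.50 kN


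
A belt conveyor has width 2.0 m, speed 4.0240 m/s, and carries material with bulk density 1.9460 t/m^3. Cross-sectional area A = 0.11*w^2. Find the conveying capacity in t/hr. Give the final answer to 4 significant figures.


A = 0.11 * 2.0^2 = 0.44 m^2
C = 0.44 * 4.0240 * 1.9460 * 3600
C = 12400 t/hr


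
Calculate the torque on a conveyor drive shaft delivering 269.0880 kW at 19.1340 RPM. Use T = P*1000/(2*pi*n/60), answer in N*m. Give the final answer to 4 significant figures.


omega = 2*pi*19.1340/60 = 2.00371 rad/s
T = 269.0880*1000 / 2.00371
T = 134300 N*m


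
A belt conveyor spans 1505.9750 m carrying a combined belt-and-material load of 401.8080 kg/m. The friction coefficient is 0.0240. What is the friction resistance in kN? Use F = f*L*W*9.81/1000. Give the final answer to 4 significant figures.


F = 0.0240 * 1505.9750 * 401.8080 * 9.81 / 1000
F = 142.5 kN


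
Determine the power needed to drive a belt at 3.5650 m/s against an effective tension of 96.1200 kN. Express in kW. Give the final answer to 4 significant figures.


P = Te * v = 96.1200 * 3.5650
P = 342.7 kW


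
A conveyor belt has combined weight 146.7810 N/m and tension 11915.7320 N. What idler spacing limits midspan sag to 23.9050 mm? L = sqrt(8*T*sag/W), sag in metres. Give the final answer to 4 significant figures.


sag = 23.9050/1000 = 0.023905 m
L = sqrt(8 * 11915.7320 * 0.023905 / 146.7810)
L = 3.940 m


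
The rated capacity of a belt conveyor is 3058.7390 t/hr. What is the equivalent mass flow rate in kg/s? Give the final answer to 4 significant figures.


m_dot = 3058.7390 * 1000 / 3600
m_dot = 849.6 kg/s


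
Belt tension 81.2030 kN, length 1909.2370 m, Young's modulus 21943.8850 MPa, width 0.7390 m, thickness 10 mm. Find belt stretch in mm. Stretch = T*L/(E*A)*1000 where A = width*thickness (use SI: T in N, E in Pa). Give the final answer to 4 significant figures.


A = 0.7390 * 0.01 = 0.00739 m^2
Stretch = 81.2030*1000 * 1909.2370 / (21943.8850e6 * 0.00739) * 1000
Stretch = 956.0 mm


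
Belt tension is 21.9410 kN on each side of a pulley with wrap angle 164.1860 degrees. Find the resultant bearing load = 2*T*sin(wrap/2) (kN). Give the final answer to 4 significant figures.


F = 2 * 21.9410 * sin(164.1860/2 deg)
F = 43.46 kN


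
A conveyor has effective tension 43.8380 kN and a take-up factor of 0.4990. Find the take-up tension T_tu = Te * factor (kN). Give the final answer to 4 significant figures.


T_tu = 43.8380 * 0.4990
T_tu = 21.88 kN


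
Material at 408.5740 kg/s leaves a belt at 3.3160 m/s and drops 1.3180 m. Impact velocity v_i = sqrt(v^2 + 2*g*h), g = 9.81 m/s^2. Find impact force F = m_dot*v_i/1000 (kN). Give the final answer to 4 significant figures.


v_i = sqrt(3.3160^2 + 2*9.81*1.3180) = 6.07083 m/s
F = 408.5740 * 6.07083 / 1000
F = 2.480 kN


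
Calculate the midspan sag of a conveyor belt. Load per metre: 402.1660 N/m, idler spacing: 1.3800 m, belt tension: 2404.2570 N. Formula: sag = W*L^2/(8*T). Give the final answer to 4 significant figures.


sag = 402.1660 * 1.3800^2 / (8 * 2404.2570)
sag = 0.03982 m


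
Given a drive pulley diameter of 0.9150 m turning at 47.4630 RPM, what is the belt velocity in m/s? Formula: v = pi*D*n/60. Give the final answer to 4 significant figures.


v = pi * 0.9150 * 47.4630 / 60
v = 2.274 m/s


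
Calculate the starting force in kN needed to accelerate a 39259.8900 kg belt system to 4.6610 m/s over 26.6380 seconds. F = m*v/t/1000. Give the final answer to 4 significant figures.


F = 39259.8900 * 4.6610 / 26.6380 / 1000
F = 6.870 kN


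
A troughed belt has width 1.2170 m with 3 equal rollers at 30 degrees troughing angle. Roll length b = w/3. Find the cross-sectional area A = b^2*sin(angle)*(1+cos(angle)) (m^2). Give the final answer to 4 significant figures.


b = 1.2170/3 = 0.405667 m
A = 0.405667^2 * sin(30 deg) * (1 + cos(30 deg))
A = 0.1535 m^2


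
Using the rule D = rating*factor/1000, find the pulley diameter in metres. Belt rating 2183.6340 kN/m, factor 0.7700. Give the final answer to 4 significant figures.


D = 2183.6340 * 0.7700 / 1000
D = 1.681 m


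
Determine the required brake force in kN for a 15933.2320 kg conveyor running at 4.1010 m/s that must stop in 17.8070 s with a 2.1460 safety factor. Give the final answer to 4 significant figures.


F = 15933.2320 * 4.1010 / 17.8070 * 2.1460 / 1000
F = 7.875 kN


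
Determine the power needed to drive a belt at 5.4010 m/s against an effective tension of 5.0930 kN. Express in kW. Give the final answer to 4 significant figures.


P = Te * v = 5.0930 * 5.4010
P = 27.51 kW


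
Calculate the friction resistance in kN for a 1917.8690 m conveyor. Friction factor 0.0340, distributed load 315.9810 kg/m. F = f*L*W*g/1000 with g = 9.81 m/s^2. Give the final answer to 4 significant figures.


F = 0.0340 * 1917.8690 * 315.9810 * 9.81 / 1000
F = 202.1 kN


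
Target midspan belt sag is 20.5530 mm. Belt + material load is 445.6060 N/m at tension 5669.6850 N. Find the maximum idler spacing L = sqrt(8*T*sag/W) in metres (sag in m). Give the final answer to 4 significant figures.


sag = 20.5530/1000 = 0.020553 m
L = sqrt(8 * 5669.6850 * 0.020553 / 445.6060)
L = 1.446 m


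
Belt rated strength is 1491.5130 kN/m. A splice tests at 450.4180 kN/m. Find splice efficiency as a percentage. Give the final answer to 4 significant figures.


Eff = 450.4180 / 1491.5130 * 100
Eff = 30.20 %


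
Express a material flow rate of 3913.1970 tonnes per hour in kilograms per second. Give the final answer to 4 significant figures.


m_dot = 3913.1970 * 1000 / 3600
m_dot = 1087 kg/s


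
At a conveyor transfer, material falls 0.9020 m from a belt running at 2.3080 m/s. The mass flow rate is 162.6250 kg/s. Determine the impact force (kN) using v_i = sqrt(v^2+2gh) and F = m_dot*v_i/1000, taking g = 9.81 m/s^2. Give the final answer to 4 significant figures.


v_i = sqrt(2.3080^2 + 2*9.81*0.9020) = 4.79834 m/s
F = 162.6250 * 4.79834 / 1000
F = 0.7803 kN


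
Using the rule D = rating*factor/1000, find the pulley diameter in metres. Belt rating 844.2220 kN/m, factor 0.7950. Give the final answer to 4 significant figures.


D = 844.2220 * 0.7950 / 1000
D = 0.6712 m


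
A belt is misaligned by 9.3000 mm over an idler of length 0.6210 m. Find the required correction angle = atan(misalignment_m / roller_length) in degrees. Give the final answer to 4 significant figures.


misalign_m = 9.3000 / 1000 = 0.009300 m
angle = atan(0.009300 / 0.6210)
angle = 0.8580 deg


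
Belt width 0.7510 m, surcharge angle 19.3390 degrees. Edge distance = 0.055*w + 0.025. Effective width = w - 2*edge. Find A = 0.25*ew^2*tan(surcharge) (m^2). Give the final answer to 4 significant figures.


edge = 0.055*0.7510 + 0.025 = 0.066305 m
ew = 0.7510 - 2*0.066305 = 0.61839 m
A = 0.25 * 0.61839^2 * tan(19.3390 deg)
A = 0.03355 m^2


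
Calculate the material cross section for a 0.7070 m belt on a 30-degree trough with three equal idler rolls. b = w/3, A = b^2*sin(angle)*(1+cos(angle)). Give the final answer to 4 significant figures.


b = 0.7070/3 = 0.235667 m
A = 0.235667^2 * sin(30 deg) * (1 + cos(30 deg))
A = 0.05182 m^2


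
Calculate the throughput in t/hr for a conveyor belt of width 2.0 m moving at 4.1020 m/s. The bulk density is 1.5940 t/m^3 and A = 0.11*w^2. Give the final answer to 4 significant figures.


A = 0.11 * 2.0^2 = 0.44 m^2
C = 0.44 * 4.1020 * 1.5940 * 3600
C = 10360 t/hr


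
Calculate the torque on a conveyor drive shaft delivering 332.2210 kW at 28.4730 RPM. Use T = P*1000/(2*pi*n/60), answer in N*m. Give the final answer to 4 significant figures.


omega = 2*pi*28.4730/60 = 2.98169 rad/s
T = 332.2210*1000 / 2.98169
T = 111400 N*m


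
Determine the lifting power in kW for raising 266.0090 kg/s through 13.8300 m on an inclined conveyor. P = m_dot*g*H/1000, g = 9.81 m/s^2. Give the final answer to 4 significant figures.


P = 266.0090 * 9.81 * 13.8300 / 1000
P = 36.09 kW


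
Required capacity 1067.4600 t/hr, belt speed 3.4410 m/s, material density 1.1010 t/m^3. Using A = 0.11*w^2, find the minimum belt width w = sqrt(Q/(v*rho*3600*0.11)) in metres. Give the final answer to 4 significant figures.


A_req = 1067.4600 / (3.4410 * 1.1010 * 3600) = 0.0782667 m^2
w = sqrt(0.0782667 / 0.11)
w = 0.8435 m


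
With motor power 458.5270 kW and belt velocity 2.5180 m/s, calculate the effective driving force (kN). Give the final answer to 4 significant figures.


Te = P / v = 458.5270 / 2.5180
Te = 182.1 kN


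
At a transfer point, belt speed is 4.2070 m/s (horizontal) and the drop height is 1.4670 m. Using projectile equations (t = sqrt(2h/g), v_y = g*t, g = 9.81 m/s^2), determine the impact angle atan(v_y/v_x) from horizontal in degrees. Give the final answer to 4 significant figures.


t = sqrt(2*1.4670/9.81) = 0.546884 s
v_y = 9.81 * 0.546884 = 5.36493 m/s
angle = atan(5.36493 / 4.2070) = 51.90 deg


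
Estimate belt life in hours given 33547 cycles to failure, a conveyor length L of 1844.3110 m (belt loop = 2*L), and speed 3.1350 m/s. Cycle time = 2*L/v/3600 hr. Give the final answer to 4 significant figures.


cycle_time = 2 * 1844.3110 / 3.1350 / 3600 = 0.326832 hr
life = 33547 * 0.326832 = 10960 hours


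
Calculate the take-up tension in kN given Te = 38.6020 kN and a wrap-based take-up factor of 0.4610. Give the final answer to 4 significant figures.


T_tu = 38.6020 * 0.4610
T_tu = 17.80 kN


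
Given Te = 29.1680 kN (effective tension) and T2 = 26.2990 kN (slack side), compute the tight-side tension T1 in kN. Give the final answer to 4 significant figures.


T1 = Te + T2 = 29.1680 + 26.2990
T1 = 55.47 kN


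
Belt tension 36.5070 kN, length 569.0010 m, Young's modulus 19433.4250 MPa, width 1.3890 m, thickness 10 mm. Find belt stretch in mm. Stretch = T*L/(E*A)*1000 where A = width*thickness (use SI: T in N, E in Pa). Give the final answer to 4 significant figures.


A = 1.3890 * 0.01 = 0.01389 m^2
Stretch = 36.5070*1000 * 569.0010 / (19433.4250e6 * 0.01389) * 1000
Stretch = 76.96 mm


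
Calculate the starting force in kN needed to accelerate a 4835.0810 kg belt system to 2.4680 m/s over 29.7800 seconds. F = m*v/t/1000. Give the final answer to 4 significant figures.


F = 4835.0810 * 2.4680 / 29.7800 / 1000
F = 0.4007 kN


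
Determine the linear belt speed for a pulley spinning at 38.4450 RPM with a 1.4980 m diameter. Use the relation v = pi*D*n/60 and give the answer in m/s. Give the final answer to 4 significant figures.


v = pi * 1.4980 * 38.4450 / 60
v = 3.015 m/s


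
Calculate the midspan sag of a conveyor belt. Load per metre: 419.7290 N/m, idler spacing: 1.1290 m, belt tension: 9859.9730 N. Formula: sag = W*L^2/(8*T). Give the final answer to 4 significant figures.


sag = 419.7290 * 1.1290^2 / (8 * 9859.9730)
sag = 0.006783 m


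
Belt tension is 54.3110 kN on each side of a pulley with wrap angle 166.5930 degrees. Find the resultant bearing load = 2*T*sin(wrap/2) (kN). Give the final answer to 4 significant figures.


F = 2 * 54.3110 * sin(166.5930/2 deg)
F = 107.9 kN


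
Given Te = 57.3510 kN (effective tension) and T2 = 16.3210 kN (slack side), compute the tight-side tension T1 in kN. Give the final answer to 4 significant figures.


T1 = Te + T2 = 57.3510 + 16.3210
T1 = 73.67 kN


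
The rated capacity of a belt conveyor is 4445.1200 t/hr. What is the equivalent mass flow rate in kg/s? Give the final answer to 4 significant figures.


m_dot = 4445.1200 * 1000 / 3600
m_dot = 1235 kg/s


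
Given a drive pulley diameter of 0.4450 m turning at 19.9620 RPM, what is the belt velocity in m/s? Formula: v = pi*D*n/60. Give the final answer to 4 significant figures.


v = pi * 0.4450 * 19.9620 / 60
v = 0.4651 m/s


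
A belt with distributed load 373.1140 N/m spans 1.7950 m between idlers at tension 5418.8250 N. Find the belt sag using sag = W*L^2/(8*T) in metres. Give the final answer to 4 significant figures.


sag = 373.1140 * 1.7950^2 / (8 * 5418.8250)
sag = 0.02773 m


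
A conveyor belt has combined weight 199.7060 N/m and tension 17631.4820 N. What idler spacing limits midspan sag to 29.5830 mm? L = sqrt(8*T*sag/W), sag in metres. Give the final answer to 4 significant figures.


sag = 29.5830/1000 = 0.029583 m
L = sqrt(8 * 17631.4820 * 0.029583 / 199.7060)
L = 4.571 m


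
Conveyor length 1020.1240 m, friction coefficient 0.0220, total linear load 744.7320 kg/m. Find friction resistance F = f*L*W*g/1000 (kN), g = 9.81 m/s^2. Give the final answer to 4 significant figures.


F = 0.0220 * 1020.1240 * 744.7320 * 9.81 / 1000
F = 164.0 kN


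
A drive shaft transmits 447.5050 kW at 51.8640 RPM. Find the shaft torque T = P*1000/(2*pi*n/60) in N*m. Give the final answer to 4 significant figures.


omega = 2*pi*51.8640/60 = 5.43119 rad/s
T = 447.5050*1000 / 5.43119
T = 82400 N*m


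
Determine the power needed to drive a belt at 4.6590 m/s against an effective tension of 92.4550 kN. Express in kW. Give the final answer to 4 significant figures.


P = Te * v = 92.4550 * 4.6590
P = 430.7 kW


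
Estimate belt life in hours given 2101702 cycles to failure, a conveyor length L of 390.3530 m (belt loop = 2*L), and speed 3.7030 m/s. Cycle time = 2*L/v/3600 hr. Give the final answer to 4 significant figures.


cycle_time = 2 * 390.3530 / 3.7030 / 3600 = 0.0585641 hr
life = 2101702 * 0.0585641 = 123100 hours


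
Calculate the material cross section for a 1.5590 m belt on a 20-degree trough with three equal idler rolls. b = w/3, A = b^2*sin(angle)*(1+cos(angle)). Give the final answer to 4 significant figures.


b = 1.5590/3 = 0.519667 m
A = 0.519667^2 * sin(20 deg) * (1 + cos(20 deg))
A = 0.1792 m^2


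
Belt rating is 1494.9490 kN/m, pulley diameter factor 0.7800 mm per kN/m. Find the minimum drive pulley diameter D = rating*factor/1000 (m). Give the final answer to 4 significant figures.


D = 1494.9490 * 0.7800 / 1000
D = 1.166 m


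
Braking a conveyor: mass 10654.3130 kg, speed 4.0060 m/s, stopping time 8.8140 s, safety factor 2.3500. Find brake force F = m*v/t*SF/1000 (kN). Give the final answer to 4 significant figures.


F = 10654.3130 * 4.0060 / 8.8140 * 2.3500 / 1000
F = 11.38 kN


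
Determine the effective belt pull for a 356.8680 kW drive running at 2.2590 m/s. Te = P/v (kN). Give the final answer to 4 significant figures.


Te = P / v = 356.8680 / 2.2590
Te = 158.0 kN


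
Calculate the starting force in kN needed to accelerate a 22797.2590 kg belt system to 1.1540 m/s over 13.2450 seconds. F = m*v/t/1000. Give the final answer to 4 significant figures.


F = 22797.2590 * 1.1540 / 13.2450 / 1000
F = 1.986 kN


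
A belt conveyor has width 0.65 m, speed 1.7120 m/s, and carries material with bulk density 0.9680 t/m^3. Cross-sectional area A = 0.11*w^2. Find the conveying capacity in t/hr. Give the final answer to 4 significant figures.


A = 0.11 * 0.65^2 = 0.046475 m^2
C = 0.046475 * 1.7120 * 0.9680 * 3600
C = 277.3 t/hr


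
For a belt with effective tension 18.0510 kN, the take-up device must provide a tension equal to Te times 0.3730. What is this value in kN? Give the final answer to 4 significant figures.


T_tu = 18.0510 * 0.3730
T_tu = 6.733 kN


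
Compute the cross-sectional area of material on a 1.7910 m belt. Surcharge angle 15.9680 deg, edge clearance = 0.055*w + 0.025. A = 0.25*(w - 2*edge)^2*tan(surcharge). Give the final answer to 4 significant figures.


edge = 0.055*1.7910 + 0.025 = 0.123505 m
ew = 1.7910 - 2*0.123505 = 1.54399 m
A = 0.25 * 1.54399^2 * tan(15.9680 deg)
A = 0.1705 m^2


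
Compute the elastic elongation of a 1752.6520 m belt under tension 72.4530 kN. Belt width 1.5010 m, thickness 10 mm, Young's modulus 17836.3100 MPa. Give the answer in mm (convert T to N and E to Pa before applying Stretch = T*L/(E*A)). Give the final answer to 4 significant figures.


A = 1.5010 * 0.01 = 0.01501 m^2
Stretch = 72.4530*1000 * 1752.6520 / (17836.3100e6 * 0.01501) * 1000
Stretch = 474.3 mm


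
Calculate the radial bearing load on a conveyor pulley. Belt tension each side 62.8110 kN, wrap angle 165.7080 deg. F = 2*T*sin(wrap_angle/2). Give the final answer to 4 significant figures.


F = 2 * 62.8110 * sin(165.7080/2 deg)
F = 124.6 kN


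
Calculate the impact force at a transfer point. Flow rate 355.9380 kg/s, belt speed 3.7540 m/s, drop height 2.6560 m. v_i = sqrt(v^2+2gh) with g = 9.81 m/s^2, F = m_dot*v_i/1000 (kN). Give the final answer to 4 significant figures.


v_i = sqrt(3.7540^2 + 2*9.81*2.6560) = 8.13654 m/s
F = 355.9380 * 8.13654 / 1000
F = 2.896 kN


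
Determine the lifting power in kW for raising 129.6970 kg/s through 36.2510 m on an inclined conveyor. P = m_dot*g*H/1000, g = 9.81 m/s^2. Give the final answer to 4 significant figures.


P = 129.6970 * 9.81 * 36.2510 / 1000
P = 46.12 kW


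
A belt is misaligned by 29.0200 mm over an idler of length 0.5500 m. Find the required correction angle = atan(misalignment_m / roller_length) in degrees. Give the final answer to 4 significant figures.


misalign_m = 29.0200 / 1000 = 0.029020 m
angle = atan(0.029020 / 0.5500)
angle = 3.020 deg


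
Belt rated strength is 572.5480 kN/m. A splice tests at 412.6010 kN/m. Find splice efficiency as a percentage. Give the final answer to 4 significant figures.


Eff = 412.6010 / 572.5480 * 100
Eff = 72.06 %


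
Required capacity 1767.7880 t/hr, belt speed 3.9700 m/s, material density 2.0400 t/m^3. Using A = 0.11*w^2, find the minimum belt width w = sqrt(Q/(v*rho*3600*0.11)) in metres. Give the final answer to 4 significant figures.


A_req = 1767.7880 / (3.9700 * 2.0400 * 3600) = 0.0606327 m^2
w = sqrt(0.0606327 / 0.11)
w = 0.7424 m


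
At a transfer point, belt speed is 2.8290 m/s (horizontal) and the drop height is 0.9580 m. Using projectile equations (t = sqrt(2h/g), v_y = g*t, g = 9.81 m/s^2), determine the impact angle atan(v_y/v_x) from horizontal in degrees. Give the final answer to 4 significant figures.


t = sqrt(2*0.9580/9.81) = 0.44194 s
v_y = 9.81 * 0.44194 = 4.33543 m/s
angle = atan(4.33543 / 2.8290) = 56.87 deg


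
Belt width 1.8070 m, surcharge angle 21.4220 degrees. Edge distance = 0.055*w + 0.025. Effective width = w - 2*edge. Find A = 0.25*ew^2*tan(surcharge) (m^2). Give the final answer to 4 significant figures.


edge = 0.055*1.8070 + 0.025 = 0.124385 m
ew = 1.8070 - 2*0.124385 = 1.55823 m
A = 0.25 * 1.55823^2 * tan(21.4220 deg)
A = 0.2382 m^2


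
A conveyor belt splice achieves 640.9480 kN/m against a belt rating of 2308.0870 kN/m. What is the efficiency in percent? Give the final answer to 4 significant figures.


Eff = 640.9480 / 2308.0870 * 100
Eff = 27.77 %


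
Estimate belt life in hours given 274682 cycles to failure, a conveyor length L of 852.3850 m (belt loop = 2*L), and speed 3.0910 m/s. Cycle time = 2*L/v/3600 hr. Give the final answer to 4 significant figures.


cycle_time = 2 * 852.3850 / 3.0910 / 3600 = 0.153202 hr
life = 274682 * 0.153202 = 42080 hours


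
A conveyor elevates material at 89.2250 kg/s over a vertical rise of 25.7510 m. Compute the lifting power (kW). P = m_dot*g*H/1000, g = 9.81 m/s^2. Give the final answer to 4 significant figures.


P = 89.2250 * 9.81 * 25.7510 / 1000
P = 22.54 kW


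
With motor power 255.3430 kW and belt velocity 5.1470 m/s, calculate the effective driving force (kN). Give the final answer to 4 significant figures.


Te = P / v = 255.3430 / 5.1470
Te = 49.61 kN


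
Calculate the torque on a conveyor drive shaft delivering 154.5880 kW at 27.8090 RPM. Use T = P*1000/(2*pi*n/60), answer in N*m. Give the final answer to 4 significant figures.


omega = 2*pi*27.8090/60 = 2.91215 rad/s
T = 154.5880*1000 / 2.91215
T = 53080 N*m


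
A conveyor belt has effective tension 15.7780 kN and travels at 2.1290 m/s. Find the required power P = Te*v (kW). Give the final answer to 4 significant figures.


P = Te * v = 15.7780 * 2.1290
P = 33.59 kW


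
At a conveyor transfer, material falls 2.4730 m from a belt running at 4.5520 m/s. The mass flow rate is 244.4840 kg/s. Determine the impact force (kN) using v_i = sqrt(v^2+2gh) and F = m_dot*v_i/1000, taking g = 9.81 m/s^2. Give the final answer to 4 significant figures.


v_i = sqrt(4.5520^2 + 2*9.81*2.4730) = 8.32112 m/s
F = 244.4840 * 8.32112 / 1000
F = 2.034 kN


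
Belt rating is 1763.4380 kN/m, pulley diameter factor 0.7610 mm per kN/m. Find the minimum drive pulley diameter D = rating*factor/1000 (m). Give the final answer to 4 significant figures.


D = 1763.4380 * 0.7610 / 1000
D = 1.342 m


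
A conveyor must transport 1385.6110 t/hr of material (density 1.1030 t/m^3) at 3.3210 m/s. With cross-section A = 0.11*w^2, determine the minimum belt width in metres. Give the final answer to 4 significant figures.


A_req = 1385.6110 / (3.3210 * 1.1030 * 3600) = 0.105074 m^2
w = sqrt(0.105074 / 0.11)
w = 0.9774 m


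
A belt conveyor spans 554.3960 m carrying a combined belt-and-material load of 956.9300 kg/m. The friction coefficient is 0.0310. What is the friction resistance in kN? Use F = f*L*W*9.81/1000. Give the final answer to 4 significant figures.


F = 0.0310 * 554.3960 * 956.9300 * 9.81 / 1000
F = 161.3 kN


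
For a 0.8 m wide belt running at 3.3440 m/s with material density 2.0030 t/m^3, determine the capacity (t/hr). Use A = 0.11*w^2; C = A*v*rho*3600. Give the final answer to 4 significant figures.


A = 0.11 * 0.8^2 = 0.0704 m^2
C = 0.0704 * 3.3440 * 2.0030 * 3600
C = 1698 t/hr


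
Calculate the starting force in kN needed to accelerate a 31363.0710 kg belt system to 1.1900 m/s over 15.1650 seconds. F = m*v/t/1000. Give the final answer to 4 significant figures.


F = 31363.0710 * 1.1900 / 15.1650 / 1000
F = 2.461 kN


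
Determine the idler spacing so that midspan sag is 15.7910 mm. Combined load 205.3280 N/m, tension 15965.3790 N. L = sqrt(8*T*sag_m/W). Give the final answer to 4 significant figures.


sag = 15.7910/1000 = 0.015791 m
L = sqrt(8 * 15965.3790 * 0.015791 / 205.3280)
L = 3.134 m


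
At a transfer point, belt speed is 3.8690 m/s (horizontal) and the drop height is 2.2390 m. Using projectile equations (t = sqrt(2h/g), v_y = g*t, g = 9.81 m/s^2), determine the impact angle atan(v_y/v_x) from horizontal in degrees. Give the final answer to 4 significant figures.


t = sqrt(2*2.2390/9.81) = 0.675628 s
v_y = 9.81 * 0.675628 = 6.62791 m/s
angle = atan(6.62791 / 3.8690) = 59.73 deg


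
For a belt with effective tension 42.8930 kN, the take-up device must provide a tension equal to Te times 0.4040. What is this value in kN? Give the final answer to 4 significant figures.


T_tu = 42.8930 * 0.4040
T_tu = 17.33 kN


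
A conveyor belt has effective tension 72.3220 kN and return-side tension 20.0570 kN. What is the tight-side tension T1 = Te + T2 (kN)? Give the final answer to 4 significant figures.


T1 = Te + T2 = 72.3220 + 20.0570
T1 = 92.38 kN


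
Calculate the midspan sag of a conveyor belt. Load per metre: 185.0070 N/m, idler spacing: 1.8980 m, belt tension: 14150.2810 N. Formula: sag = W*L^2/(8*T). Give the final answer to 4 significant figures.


sag = 185.0070 * 1.8980^2 / (8 * 14150.2810)
sag = 0.005887 m


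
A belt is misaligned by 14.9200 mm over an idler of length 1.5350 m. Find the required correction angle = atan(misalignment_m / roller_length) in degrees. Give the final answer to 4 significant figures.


misalign_m = 14.9200 / 1000 = 0.014920 m
angle = atan(0.014920 / 1.5350)
angle = 0.5569 deg


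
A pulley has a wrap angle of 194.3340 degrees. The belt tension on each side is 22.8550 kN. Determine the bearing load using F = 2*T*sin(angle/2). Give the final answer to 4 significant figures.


F = 2 * 22.8550 * sin(194.3340/2 deg)
F = 45.35 kN


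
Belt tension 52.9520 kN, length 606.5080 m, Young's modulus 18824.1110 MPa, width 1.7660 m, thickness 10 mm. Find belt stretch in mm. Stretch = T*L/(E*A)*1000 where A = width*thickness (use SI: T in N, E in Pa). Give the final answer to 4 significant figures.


A = 1.7660 * 0.01 = 0.01766 m^2
Stretch = 52.9520*1000 * 606.5080 / (18824.1110e6 * 0.01766) * 1000
Stretch = 96.61 mm


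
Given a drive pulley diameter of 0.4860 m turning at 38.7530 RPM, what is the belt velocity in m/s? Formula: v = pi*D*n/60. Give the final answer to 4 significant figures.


v = pi * 0.4860 * 38.7530 / 60
v = 0.9861 m/s


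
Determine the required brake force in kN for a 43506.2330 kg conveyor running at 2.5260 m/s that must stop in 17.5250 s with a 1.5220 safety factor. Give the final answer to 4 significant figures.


F = 43506.2330 * 2.5260 / 17.5250 * 1.5220 / 1000
F = 9.544 kN


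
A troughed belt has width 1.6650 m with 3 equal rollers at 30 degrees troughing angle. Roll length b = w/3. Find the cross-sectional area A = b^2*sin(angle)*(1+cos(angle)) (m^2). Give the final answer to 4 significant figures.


b = 1.6650/3 = 0.555 m
A = 0.555^2 * sin(30 deg) * (1 + cos(30 deg))
A = 0.2874 m^2


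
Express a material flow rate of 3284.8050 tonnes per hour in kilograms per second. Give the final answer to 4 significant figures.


m_dot = 3284.8050 * 1000 / 3600
m_dot = 912.4 kg/s


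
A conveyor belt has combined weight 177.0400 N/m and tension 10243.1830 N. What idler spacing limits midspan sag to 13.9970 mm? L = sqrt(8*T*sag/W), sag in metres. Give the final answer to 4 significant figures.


sag = 13.9970/1000 = 0.013997 m
L = sqrt(8 * 10243.1830 * 0.013997 / 177.0400)
L = 2.545 m


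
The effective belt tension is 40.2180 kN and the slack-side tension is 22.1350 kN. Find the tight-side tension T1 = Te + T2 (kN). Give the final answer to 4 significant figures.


T1 = Te + T2 = 40.2180 + 22.1350
T1 = 62.35 kN


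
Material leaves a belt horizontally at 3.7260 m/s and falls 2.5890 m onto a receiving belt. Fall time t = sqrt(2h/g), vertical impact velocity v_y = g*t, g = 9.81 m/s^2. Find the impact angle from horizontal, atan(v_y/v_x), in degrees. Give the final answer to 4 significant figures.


t = sqrt(2*2.5890/9.81) = 0.726518 s
v_y = 9.81 * 0.726518 = 7.12714 m/s
angle = atan(7.12714 / 3.7260) = 62.40 deg


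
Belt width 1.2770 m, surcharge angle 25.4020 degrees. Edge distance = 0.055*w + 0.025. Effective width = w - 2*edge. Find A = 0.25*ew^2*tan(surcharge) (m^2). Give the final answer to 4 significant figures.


edge = 0.055*1.2770 + 0.025 = 0.095235 m
ew = 1.2770 - 2*0.095235 = 1.08653 m
A = 0.25 * 1.08653^2 * tan(25.4020 deg)
A = 0.1402 m^2


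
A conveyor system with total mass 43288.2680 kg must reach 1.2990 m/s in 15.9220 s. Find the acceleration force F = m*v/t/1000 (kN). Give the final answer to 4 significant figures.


F = 43288.2680 * 1.2990 / 15.9220 / 1000
F = 3.532 kN


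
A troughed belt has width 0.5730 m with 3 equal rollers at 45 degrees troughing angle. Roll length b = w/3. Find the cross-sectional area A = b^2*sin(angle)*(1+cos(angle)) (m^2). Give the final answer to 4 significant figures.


b = 0.5730/3 = 0.191 m
A = 0.191^2 * sin(45 deg) * (1 + cos(45 deg))
A = 0.04404 m^2


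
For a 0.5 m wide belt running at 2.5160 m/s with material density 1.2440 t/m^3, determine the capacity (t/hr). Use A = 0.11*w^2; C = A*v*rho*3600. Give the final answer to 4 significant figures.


A = 0.11 * 0.5^2 = 0.0275 m^2
C = 0.0275 * 2.5160 * 1.2440 * 3600
C = 309.9 t/hr


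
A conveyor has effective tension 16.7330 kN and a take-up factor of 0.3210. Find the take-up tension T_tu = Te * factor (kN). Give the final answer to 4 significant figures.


T_tu = 16.7330 * 0.3210
T_tu = 5.371 kN


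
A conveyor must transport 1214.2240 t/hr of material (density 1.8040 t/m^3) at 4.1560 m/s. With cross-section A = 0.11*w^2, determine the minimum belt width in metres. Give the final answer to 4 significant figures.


A_req = 1214.2240 / (4.1560 * 1.8040 * 3600) = 0.0449867 m^2
w = sqrt(0.0449867 / 0.11)
w = 0.6395 m


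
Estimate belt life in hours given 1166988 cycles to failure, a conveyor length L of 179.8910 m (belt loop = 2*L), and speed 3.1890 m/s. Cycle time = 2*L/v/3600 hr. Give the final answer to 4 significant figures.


cycle_time = 2 * 179.8910 / 3.1890 / 3600 = 0.0313388 hr
life = 1166988 * 0.0313388 = 36570 hours


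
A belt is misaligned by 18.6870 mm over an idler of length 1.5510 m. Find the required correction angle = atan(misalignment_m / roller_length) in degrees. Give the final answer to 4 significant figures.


misalign_m = 18.6870 / 1000 = 0.018687 m
angle = atan(0.018687 / 1.5510)
angle = 0.6903 deg


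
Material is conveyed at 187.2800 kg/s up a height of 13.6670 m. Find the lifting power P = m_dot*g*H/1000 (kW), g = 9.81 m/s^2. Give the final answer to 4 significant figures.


P = 187.2800 * 9.81 * 13.6670 / 1000
P = 25.11 kW


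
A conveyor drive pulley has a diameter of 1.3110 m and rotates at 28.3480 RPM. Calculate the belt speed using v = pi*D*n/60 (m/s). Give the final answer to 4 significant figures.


v = pi * 1.3110 * 28.3480 / 60
v = 1.946 m/s


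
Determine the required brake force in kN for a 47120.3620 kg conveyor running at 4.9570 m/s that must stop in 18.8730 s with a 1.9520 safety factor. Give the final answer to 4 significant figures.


F = 47120.3620 * 4.9570 / 18.8730 * 1.9520 / 1000
F = 24.16 kN


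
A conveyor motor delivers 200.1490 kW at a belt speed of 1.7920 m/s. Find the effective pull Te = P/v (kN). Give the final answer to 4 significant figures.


Te = P / v = 200.1490 / 1.7920
Te = 111.7 kN


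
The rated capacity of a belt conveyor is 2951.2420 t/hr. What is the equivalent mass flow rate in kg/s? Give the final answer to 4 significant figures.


m_dot = 2951.2420 * 1000 / 3600
m_dot = 819.8 kg/s


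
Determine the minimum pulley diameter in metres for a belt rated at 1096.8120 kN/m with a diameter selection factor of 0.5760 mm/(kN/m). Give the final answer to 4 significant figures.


D = 1096.8120 * 0.5760 / 1000
D = 0.6318 m


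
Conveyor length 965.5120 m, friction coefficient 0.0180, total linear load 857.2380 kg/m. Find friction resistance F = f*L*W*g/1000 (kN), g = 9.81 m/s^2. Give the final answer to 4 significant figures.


F = 0.0180 * 965.5120 * 857.2380 * 9.81 / 1000
F = 146.2 kN


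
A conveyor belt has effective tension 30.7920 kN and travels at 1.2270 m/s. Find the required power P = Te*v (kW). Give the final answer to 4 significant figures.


P = Te * v = 30.7920 * 1.2270
P = 37.78 kW


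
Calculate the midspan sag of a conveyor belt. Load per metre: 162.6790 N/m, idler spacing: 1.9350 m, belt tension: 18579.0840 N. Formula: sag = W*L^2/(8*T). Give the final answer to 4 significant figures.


sag = 162.6790 * 1.9350^2 / (8 * 18579.0840)
sag = 0.004098 m


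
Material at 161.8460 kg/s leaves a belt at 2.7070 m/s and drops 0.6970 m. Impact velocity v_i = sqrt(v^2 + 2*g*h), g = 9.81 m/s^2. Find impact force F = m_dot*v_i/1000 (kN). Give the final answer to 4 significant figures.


v_i = sqrt(2.7070^2 + 2*9.81*0.6970) = 4.5829 m/s
F = 161.8460 * 4.5829 / 1000
F = 0.7417 kN


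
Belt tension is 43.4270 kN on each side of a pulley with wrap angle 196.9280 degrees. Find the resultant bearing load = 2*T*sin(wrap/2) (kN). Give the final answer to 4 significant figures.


F = 2 * 43.4270 * sin(196.9280/2 deg)
F = 85.91 kN


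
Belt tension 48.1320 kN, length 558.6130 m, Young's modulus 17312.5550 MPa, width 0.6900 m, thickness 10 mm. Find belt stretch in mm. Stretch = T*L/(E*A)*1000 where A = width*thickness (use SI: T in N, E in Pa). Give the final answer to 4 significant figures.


A = 0.6900 * 0.01 = 0.00690 m^2
Stretch = 48.1320*1000 * 558.6130 / (17312.5550e6 * 0.00690) * 1000
Stretch = 225.1 mm


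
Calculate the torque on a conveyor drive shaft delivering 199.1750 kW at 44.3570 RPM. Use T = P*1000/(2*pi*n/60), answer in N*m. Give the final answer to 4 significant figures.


omega = 2*pi*44.3570/60 = 4.64505 rad/s
T = 199.1750*1000 / 4.64505
T = 42880 N*m


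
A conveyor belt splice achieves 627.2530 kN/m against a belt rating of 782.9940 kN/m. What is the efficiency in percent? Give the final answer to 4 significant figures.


Eff = 627.2530 / 782.9940 * 100
Eff = 80.11 %


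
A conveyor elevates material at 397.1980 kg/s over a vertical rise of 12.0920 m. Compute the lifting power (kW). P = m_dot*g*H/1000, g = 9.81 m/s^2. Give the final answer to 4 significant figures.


P = 397.1980 * 9.81 * 12.0920 / 1000
P = 47.12 kW


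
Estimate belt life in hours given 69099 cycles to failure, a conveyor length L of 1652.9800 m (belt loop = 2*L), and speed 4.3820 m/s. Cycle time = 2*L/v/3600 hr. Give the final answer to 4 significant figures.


cycle_time = 2 * 1652.9800 / 4.3820 / 3600 = 0.209567 hr
life = 69099 * 0.209567 = 14480 hours


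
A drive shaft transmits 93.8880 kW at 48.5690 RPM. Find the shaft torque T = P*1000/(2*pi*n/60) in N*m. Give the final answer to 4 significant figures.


omega = 2*pi*48.5690/60 = 5.08613 rad/s
T = 93.8880*1000 / 5.08613
T = 18460 N*m


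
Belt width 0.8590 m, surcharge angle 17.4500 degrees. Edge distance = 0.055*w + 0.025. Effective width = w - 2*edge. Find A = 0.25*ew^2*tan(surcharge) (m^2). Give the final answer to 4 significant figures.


edge = 0.055*0.8590 + 0.025 = 0.072245 m
ew = 0.8590 - 2*0.072245 = 0.71451 m
A = 0.25 * 0.71451^2 * tan(17.4500 deg)
A = 0.04012 m^2


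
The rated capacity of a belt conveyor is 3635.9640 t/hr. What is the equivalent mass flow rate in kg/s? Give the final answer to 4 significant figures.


m_dot = 3635.9640 * 1000 / 3600
m_dot = 1010 kg/s


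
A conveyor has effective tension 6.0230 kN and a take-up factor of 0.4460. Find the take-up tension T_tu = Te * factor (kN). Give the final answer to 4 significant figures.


T_tu = 6.0230 * 0.4460
T_tu = 2.686 kN


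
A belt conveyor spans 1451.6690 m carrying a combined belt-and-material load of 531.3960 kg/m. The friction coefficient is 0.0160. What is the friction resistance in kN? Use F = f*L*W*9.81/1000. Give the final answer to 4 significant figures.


F = 0.0160 * 1451.6690 * 531.3960 * 9.81 / 1000
F = 121.1 kN


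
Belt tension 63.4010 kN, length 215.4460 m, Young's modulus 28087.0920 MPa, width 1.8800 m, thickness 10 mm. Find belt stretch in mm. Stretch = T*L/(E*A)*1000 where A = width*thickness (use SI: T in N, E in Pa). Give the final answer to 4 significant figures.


A = 1.8800 * 0.01 = 0.01880 m^2
Stretch = 63.4010*1000 * 215.4460 / (28087.0920e6 * 0.01880) * 1000
Stretch = 25.87 mm


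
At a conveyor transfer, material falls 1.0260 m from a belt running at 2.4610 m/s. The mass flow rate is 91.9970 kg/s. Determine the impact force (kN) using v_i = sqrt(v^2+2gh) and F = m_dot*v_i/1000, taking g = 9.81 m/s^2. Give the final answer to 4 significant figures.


v_i = sqrt(2.4610^2 + 2*9.81*1.0260) = 5.11729 m/s
F = 91.9970 * 5.11729 / 1000
F = 0.4708 kN


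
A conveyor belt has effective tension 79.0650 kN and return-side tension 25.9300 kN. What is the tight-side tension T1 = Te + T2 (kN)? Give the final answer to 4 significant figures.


T1 = Te + T2 = 79.0650 + 25.9300
T1 = 105.0 kN


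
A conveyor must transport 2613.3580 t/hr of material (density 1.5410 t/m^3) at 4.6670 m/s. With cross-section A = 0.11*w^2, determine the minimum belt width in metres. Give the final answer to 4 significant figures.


A_req = 2613.3580 / (4.6670 * 1.5410 * 3600) = 0.100938 m^2
w = sqrt(0.100938 / 0.11)
w = 0.9579 m
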